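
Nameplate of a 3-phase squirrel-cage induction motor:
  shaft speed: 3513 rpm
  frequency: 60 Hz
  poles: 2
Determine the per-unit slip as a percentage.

n_s = 120f/p = 120×60/2 = 3600 rpm
s = (n_s − n)/n_s = (3600 − 3513)/3600 = 0.0242

2.4 %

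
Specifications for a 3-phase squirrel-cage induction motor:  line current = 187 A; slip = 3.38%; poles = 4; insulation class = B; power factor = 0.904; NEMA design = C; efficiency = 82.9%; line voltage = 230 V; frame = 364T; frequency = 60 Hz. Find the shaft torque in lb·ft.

P_in = √3·V·I·cosφ = 1.732 × 230 × 187 × 0.904 = 67342 W
P_out = η·P_in = 0.829 × 67342 = 55827 W
n_s = 120×60/4 = 1800 rpm; n = 1800×(1−0.0338) = 1739 rpm
ω = 2π×1739/60 = 182.1 rad/s
τ = P_out/ω = 55827/182.1 = 306.6 N·m
In lb·ft: 306.6/1.356 = 226 lb·ft

226 lb·ft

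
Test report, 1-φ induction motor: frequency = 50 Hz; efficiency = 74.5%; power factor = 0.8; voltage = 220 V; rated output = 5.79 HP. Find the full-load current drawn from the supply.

32.9 A

P_out = 5.79 × 746 = 4319 W
P_in = P_out / η = 4319 / 0.745 = 5797 W
I = P_in / (V·cosφ) = 5797 / (220 × 0.8) = 32.9 A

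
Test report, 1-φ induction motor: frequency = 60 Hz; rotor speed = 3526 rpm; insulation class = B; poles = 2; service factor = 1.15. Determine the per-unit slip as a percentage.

2.1 %

n_s = 120f/p = 120×60/2 = 3600 rpm
s = (n_s − n)/n_s = (3600 − 3526)/3600 = 0.0206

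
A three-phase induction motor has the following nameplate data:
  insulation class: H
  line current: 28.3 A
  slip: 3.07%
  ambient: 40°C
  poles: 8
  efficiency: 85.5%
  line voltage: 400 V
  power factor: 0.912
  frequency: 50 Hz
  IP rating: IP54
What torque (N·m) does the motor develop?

P_in = √3·V·I·cosφ = 1.732 × 400 × 28.3 × 0.912 = 17881 W
P_out = η·P_in = 0.855 × 17881 = 15288 W
n_s = 120×50/8 = 750 rpm; n = 750×(1−0.0307) = 727 rpm
ω = 2π×727/60 = 76.13 rad/s
τ = P_out/ω = 15288/76.13 = 201 N·m

201 N·m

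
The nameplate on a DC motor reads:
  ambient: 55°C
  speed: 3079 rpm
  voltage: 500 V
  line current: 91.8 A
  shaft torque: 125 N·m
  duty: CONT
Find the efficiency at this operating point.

87.8 %

ω = 2π × 3079/60 = 322.4 rad/s; P_out = τω = 125 × 322.4 = 40300 W
P_in = V·I = 500 × 91.8 = 45900 W
η = P_out / P_in = 40300 / 45900 = 0.878 = 87.8%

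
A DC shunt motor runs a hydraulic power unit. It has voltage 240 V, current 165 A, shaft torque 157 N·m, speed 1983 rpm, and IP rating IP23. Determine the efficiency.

82.3 %

ω = 2π × 1983/60 = 207.7 rad/s; P_out = τω = 157 × 207.7 = 32609 W
P_in = V·I = 240 × 165 = 39600 W
η = P_out / P_in = 32609 / 39600 = 0.823 = 82.3%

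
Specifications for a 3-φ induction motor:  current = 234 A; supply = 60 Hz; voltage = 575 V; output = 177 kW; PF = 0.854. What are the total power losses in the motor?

P_in = √3·V·I·cosφ = 1.732×575×234×0.854 = 199017 W
P_out = 177000 W
Losses = P_in − P_out = 199017 − 177000 = 22017 W

22 kW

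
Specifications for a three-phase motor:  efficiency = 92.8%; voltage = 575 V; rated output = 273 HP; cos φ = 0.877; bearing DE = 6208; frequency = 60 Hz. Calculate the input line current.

251 A

P_out = 273 × 746 = 203658 W
P_in = P_out / η = 203658 / 0.928 = 219459 W
I_L = P_in / (√3·V_L·cosφ) = 219459 / (1.732 × 575 × 0.877) = 251 A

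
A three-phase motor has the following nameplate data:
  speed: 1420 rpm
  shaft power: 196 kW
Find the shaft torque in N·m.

1320 N·m

ω = 2π × 1420/60 = 148.7 rad/s
τ = P/ω = 196000/148.7 = 1320 N·m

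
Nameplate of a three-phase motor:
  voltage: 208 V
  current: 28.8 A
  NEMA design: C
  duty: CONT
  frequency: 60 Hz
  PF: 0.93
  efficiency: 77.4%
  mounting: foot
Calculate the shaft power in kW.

P_in = √3·V·I·cosφ = 1.732 × 208 × 28.8 × 0.93 = 9649 W
P_out = η·P_in = 0.774 × 9649 = 7468 W

7.47 kW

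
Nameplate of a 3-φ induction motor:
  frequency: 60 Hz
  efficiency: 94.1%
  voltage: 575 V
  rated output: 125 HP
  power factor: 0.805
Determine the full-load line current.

124 A

P_out = 125 × 746 = 93250 W
P_in = P_out / η = 93250 / 0.941 = 99097 W
I_L = P_in / (√3·V_L·cosφ) = 99097 / (1.732 × 575 × 0.805) = 124 A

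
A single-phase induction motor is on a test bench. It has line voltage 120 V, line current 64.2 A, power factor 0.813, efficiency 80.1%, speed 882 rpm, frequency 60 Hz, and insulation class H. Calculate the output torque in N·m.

54.3 N·m

P_in = V·I·cosφ = 120 × 64.2 × 0.813 = 6263 W
P_out = η·P_in = 0.801 × 6263 = 5017 W
n = 882 rpm
ω = 2π×882/60 = 92.36 rad/s
τ = P_out/ω = 5017/92.36 = 54.3 N·m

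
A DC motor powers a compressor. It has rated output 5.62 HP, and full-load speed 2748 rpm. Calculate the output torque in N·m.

14.6 N·m

P_out = 5.62 × 746 = 4193 W
ω = 2π × 2748/60 = 287.8 rad/s
τ = P_out/ω = 4193/287.8 = 14.6 N·m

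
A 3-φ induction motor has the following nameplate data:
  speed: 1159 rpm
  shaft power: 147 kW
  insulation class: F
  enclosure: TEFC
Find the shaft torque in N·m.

1210 N·m

ω = 2π × 1159/60 = 121.4 rad/s
τ = P/ω = 147000/121.4 = 1210 N·m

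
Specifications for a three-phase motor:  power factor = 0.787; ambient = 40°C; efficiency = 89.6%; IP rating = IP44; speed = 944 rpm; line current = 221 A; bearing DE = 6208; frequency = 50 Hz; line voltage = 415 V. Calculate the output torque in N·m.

1130 N·m

P_in = √3·V·I·cosφ = 1.732 × 415 × 221 × 0.787 = 125015 W
P_out = η·P_in = 0.896 × 125015 = 112013 W
n = 944 rpm
ω = 2π×944/60 = 98.86 rad/s
τ = P_out/ω = 112013/98.86 = 1130 N·m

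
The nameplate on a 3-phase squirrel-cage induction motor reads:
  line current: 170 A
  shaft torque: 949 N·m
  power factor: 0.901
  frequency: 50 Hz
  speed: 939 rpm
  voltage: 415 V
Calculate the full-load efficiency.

ω = 2π × 939/60 = 98.33 rad/s; P_out = τω = 949 × 98.33 = 93315 W
P_in = √3·V_L·I_L·cosφ = 1.732 × 415 × 170 × 0.901 = 110096 W
η = P_out / P_in = 93315 / 110096 = 0.848 = 84.8%

84.8 %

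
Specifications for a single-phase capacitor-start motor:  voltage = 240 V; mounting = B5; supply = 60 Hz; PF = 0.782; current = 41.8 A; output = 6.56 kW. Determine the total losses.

1.29 kW

P_in = V·I·cosφ = 240×41.8×0.782 = 7845 W
P_out = 6560 W
Losses = P_in − P_out = 7845 − 6560 = 1285 W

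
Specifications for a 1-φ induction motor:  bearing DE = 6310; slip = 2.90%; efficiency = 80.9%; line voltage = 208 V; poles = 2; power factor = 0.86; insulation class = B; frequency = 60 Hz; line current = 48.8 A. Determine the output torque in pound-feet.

14.2 lb·ft

P_in = V·I·cosφ = 208 × 48.8 × 0.86 = 8729 W
P_out = η·P_in = 0.809 × 8729 = 7062 W
n_s = 120×60/2 = 3600 rpm; n = 3600×(1−0.029) = 3496 rpm
ω = 2π×3496/60 = 366.1 rad/s
τ = P_out/ω = 7062/366.1 = 19.29 N·m
In lb·ft: 19.29/1.356 = 14.2 lb·ft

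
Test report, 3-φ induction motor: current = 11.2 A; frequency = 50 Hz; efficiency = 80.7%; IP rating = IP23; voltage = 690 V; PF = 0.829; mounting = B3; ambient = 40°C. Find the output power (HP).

12 HP

P_in = √3·V·I·cosφ = 1.732 × 690 × 11.2 × 0.829 = 11096 W
P_out = η·P_in = 0.807 × 11096 = 8954 W
= 8954/746 = 12 HP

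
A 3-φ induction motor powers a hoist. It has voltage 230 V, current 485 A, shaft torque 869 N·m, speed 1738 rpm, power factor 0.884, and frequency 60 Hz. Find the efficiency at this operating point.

ω = 2π × 1738/60 = 182 rad/s; P_out = τω = 869 × 182 = 158158 W
P_in = √3·V_L·I_L·cosφ = 1.732 × 230 × 485 × 0.884 = 170793 W
η = P_out / P_in = 158158 / 170793 = 0.926 = 92.6%

92.6 %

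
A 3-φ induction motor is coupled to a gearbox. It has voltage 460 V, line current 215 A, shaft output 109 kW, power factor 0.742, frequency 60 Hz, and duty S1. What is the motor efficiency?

85.8 %

P_out = 109 kW = 109000 W
P_in = √3·V_L·I_L·cosφ = 1.732 × 460 × 215 × 0.742 = 127101 W
η = P_out / P_in = 109000 / 127101 = 0.858 = 85.8%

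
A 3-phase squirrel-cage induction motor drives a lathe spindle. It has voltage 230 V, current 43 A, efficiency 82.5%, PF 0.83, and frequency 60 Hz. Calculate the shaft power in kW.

P_in = √3·V·I·cosφ = 1.732 × 230 × 43 × 0.83 = 14217 W
P_out = η·P_in = 0.825 × 14217 = 11729 W

11.7 kW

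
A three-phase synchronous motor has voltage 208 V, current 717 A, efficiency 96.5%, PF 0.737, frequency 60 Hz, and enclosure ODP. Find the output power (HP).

246 HP

P_in = √3·V·I·cosφ = 1.732 × 208 × 717 × 0.737 = 190370 W
P_out = η·P_in = 0.965 × 190370 = 183707 W
= 183707/746 = 246 HP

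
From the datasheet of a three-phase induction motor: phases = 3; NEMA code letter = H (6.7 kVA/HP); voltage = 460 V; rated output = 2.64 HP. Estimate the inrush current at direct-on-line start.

S_LR = 6.7 × 2.64 = 17.688 kVA
I_LR = S_LR/(√3·V_L) = 17688/(1.732×460) = 22.2 A

22.2 A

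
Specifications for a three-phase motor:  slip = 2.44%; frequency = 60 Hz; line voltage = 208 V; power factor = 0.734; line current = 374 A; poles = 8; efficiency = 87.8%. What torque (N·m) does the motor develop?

P_in = √3·V·I·cosφ = 1.732 × 208 × 374 × 0.734 = 98896 W
P_out = η·P_in = 0.878 × 98896 = 86831 W
n_s = 120×60/8 = 900 rpm; n = 900×(1−0.0244) = 878 rpm
ω = 2π×878/60 = 91.94 rad/s
τ = P_out/ω = 86831/91.94 = 944 N·m

944 N·m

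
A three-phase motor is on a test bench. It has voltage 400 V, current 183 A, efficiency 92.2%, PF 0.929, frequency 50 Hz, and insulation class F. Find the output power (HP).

P_in = √3·V·I·cosφ = 1.732 × 400 × 183 × 0.929 = 117781 W
P_out = η·P_in = 0.922 × 117781 = 108594 W
= 108594/746 = 146 HP

146 HP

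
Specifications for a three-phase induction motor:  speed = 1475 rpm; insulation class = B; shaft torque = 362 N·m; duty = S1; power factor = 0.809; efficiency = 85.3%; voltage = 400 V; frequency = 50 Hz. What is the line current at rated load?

117 A

ω = 2π×1475/60 = 154.5 rad/s; P_out = τω = 362 × 154.5 = 55929 W
P_in = P_out / η = 55929 / 0.853 = 65567 W
I_L = P_in / (√3·V_L·cosφ) = 65567 / (1.732 × 400 × 0.809) = 117 A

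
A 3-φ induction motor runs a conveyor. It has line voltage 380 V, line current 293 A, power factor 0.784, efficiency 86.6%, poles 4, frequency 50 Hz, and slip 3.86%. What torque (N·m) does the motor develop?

867 N·m

P_in = √3·V·I·cosφ = 1.732 × 380 × 293 × 0.784 = 151187 W
P_out = η·P_in = 0.866 × 151187 = 130928 W
n_s = 120×50/4 = 1500 rpm; n = 1500×(1−0.0386) = 1442 rpm
ω = 2π×1442/60 = 151 rad/s
τ = P_out/ω = 130928/151 = 867 N·m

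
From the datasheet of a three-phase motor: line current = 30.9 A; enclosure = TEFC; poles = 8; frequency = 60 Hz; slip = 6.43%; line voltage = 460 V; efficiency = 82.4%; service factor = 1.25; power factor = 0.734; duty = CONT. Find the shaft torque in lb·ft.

P_in = √3·V·I·cosφ = 1.732 × 460 × 30.9 × 0.734 = 18070 W
P_out = η·P_in = 0.824 × 18070 = 14890 W
n_s = 120×60/8 = 900 rpm; n = 900×(1−0.0643) = 842 rpm
ω = 2π×842/60 = 88.17 rad/s
τ = P_out/ω = 14890/88.17 = 168.9 N·m
In lb·ft: 168.9/1.356 = 125 lb·ft

125 lb·ft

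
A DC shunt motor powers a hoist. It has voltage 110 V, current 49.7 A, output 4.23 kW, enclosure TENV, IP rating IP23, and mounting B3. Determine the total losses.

P_in = V·I = 110×49.7 = 5467 W
P_out = 4230 W
Losses = P_in − P_out = 5467 − 4230 = 1237 W

1240 W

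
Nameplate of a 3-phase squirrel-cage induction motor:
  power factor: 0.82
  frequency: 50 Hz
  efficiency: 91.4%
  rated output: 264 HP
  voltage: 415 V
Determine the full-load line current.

P_out = 264 × 746 = 196944 W
P_in = P_out / η = 196944 / 0.914 = 215475 W
I_L = P_in / (√3·V_L·cosφ) = 215475 / (1.732 × 415 × 0.82) = 366 A

366 A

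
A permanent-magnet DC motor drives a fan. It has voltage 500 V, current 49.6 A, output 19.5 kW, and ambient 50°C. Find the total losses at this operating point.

5.3 kW

P_in = V·I = 500×49.6 = 24800 W
P_out = 19500 W
Losses = P_in − P_out = 24800 − 19500 = 5300 W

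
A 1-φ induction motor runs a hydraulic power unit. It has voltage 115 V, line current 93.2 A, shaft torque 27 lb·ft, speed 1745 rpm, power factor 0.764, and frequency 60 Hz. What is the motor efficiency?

τ = 27 lb·ft × 1.356 = 36.61 N·m
ω = 2π × 1745/60 = 182.7 rad/s; P_out = τω = 36.61 × 182.7 = 6689 W
P_in = V·I·cosφ = 115 × 93.2 × 0.764 = 8189 W
η = P_out / P_in = 6689 / 8189 = 0.817 = 81.7%

81.7 %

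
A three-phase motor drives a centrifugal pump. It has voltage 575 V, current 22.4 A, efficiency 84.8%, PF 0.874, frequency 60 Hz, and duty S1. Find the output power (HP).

P_in = √3·V·I·cosφ = 1.732 × 575 × 22.4 × 0.874 = 19497 W
P_out = η·P_in = 0.848 × 19497 = 16533 W
= 16533/746 = 22.2 HP

22.2 HP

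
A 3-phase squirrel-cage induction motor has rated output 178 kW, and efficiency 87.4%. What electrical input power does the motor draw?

204 kW

P_out = 178000 W
P_in = P_out/η = 178000/0.874 = 203661 W = 204 kW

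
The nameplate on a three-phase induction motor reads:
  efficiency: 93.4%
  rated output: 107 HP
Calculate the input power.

85.5 kW

P_out = 107 × 746 = 79822 W
P_in = P_out/η = 79822/0.934 = 85463 W = 85.5 kW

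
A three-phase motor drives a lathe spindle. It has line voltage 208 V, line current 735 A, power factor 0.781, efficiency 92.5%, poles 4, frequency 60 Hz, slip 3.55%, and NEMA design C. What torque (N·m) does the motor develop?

P_in = √3·V·I·cosφ = 1.732 × 208 × 735 × 0.781 = 206800 W
P_out = η·P_in = 0.925 × 206800 = 191290 W
n_s = 120×60/4 = 1800 rpm; n = 1800×(1−0.0355) = 1736 rpm
ω = 2π×1736/60 = 181.8 rad/s
τ = P_out/ω = 191290/181.8 = 1050 N·m

1050 N·m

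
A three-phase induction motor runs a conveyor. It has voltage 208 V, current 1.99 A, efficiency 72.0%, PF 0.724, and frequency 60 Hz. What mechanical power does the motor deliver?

0.374 kW

P_in = √3·V·I·cosφ = 1.732 × 208 × 1.99 × 0.724 = 519 W
P_out = η·P_in = 0.72 × 519 = 374 W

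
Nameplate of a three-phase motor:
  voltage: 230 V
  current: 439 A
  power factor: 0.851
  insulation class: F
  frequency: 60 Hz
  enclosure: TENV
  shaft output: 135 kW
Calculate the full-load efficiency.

90.7 %

P_out = 135 kW = 135000 W
P_in = √3·V_L·I_L·cosφ = 1.732 × 230 × 439 × 0.851 = 148823 W
η = P_out / P_in = 135000 / 148823 = 0.907 = 90.7%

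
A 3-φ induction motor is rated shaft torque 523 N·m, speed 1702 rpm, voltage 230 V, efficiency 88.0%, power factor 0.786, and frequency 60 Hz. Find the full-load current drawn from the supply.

ω = 2π×1702/60 = 178.2 rad/s; P_out = τω = 523 × 178.2 = 93199 W
P_in = P_out / η = 93199 / 0.880 = 105908 W
I_L = P_in / (√3·V_L·cosφ) = 105908 / (1.732 × 230 × 0.786) = 338 A

338 A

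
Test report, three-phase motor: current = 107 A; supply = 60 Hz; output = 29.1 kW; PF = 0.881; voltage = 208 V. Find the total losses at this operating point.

P_in = √3·V·I·cosφ = 1.732×208×107×0.881 = 33960 W
P_out = 29100 W
Losses = P_in − P_out = 33960 − 29100 = 4860 W

4860 W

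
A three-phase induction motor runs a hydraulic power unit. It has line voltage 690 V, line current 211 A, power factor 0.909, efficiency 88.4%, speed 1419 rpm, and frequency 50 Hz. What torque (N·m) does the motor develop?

1360 N·m

P_in = √3·V·I·cosφ = 1.732 × 690 × 211 × 0.909 = 229215 W
P_out = η·P_in = 0.884 × 229215 = 202626 W
n = 1419 rpm
ω = 2π×1419/60 = 148.6 rad/s
τ = P_out/ω = 202626/148.6 = 1360 N·m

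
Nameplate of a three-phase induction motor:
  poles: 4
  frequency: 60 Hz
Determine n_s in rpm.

1800 rpm

n_s = 120f/p = 120×60/4 = 1800 rpm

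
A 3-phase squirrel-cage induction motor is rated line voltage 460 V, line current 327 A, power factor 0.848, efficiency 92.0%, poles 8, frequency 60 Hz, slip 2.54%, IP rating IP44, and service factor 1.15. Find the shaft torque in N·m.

2210 N·m

P_in = √3·V·I·cosφ = 1.732 × 460 × 327 × 0.848 = 220927 W
P_out = η·P_in = 0.92 × 220927 = 203253 W
n_s = 120×60/8 = 900 rpm; n = 900×(1−0.0254) = 877 rpm
ω = 2π×877/60 = 91.84 rad/s
τ = P_out/ω = 203253/91.84 = 2210 N·m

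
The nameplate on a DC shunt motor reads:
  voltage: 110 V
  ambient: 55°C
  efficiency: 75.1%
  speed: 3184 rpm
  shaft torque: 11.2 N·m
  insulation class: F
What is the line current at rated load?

ω = 2π×3184/60 = 333.4 rad/s; P_out = τω = 11.2 × 333.4 = 3734 W
P_in = P_out / η = 3734 / 0.751 = 4972 W
I = P_in / V = 4972 / 110 = 45.2 A

45.2 A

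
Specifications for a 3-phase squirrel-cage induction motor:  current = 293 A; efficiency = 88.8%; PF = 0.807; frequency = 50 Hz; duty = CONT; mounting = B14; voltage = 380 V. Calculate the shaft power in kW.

138 kW

P_in = √3·V·I·cosφ = 1.732 × 380 × 293 × 0.807 = 155623 W
P_out = η·P_in = 0.888 × 155623 = 138193 W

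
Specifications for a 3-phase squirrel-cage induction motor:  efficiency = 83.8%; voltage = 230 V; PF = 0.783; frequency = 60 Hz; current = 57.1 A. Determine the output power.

14.9 kW

P_in = √3·V·I·cosφ = 1.732 × 230 × 57.1 × 0.783 = 17810 W
P_out = η·P_in = 0.838 × 17810 = 14925 W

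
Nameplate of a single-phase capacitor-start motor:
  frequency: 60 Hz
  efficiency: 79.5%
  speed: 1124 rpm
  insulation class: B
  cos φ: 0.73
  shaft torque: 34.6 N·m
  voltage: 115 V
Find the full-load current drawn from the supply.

61 A

ω = 2π×1124/60 = 117.7 rad/s; P_out = τω = 34.6 × 117.7 = 4072 W
P_in = P_out / η = 4072 / 0.795 = 5122 W
I = P_in / (V·cosφ) = 5122 / (115 × 0.73) = 61 A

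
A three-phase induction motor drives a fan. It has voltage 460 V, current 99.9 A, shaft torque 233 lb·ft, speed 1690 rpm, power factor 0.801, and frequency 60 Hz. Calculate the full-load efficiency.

τ = 233 lb·ft × 1.356 = 315.9 N·m
ω = 2π × 1690/60 = 177 rad/s; P_out = τω = 315.9 × 177 = 55914 W
P_in = √3·V_L·I_L·cosφ = 1.732 × 460 × 99.9 × 0.801 = 63753 W
η = P_out / P_in = 55914 / 63753 = 0.877 = 87.7%

87.7 %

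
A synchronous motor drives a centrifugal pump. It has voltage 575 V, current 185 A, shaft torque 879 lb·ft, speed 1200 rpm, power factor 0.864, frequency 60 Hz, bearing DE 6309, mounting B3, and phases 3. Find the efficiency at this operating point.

τ = 879 lb·ft × 1.356 = 1192 N·m
ω = 2π × 1200/60 = 125.7 rad/s; P_out = τω = 1192 × 125.7 = 149834 W
P_in = √3·V_L·I_L·cosφ = 1.732 × 575 × 185 × 0.864 = 159185 W
η = P_out / P_in = 149834 / 159185 = 0.941 = 94.1%

94.1 %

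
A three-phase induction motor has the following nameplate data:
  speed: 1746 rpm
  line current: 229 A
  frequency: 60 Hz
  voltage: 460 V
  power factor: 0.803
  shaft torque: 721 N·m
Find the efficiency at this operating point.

ω = 2π × 1746/60 = 182.8 rad/s; P_out = τω = 721 × 182.8 = 131799 W
P_in = √3·V_L·I_L·cosφ = 1.732 × 460 × 229 × 0.803 = 146506 W
η = P_out / P_in = 131799 / 146506 = 0.900 = 90.0%

90.0 %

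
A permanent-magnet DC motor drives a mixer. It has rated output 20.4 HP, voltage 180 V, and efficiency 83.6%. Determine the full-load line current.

P_out = 20.4 × 746 = 15218 W
P_in = P_out / η = 15218 / 0.836 = 18203 W
I = P_in / V = 18203 / 180 = 101 A

101 A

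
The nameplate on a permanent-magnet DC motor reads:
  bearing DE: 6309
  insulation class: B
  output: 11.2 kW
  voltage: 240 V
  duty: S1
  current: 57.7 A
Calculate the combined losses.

2.65 kW

P_in = V·I = 240×57.7 = 13848 W
P_out = 11200 W
Losses = P_in − P_out = 13848 − 11200 = 2648 W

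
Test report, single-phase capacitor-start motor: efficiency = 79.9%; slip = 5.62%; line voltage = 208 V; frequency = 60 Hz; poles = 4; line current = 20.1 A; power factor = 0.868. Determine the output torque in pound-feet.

P_in = V·I·cosφ = 208 × 20.1 × 0.868 = 3629 W
P_out = η·P_in = 0.799 × 3629 = 2900 W
n_s = 120×60/4 = 1800 rpm; n = 1800×(1−0.0562) = 1699 rpm
ω = 2π×1699/60 = 177.9 rad/s
τ = P_out/ω = 2900/177.9 = 16.3 N·m
In lb·ft: 16.3/1.356 = 12 lb·ft

12 lb·ft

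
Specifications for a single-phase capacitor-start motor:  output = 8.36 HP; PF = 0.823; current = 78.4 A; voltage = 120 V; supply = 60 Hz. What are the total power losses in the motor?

1.51 kW

P_in = V·I·cosφ = 120×78.4×0.823 = 7743 W
P_out = 8.36×746 = 6237 W
Losses = P_in − P_out = 7743 − 6237 = 1506 W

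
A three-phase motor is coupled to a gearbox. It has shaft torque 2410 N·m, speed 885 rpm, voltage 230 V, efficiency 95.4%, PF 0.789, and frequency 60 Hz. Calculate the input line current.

745 A

ω = 2π×885/60 = 92.68 rad/s; P_out = τω = 2410 × 92.68 = 223359 W
P_in = P_out / η = 223359 / 0.954 = 234129 W
I_L = P_in / (√3·V_L·cosφ) = 234129 / (1.732 × 230 × 0.789) = 745 A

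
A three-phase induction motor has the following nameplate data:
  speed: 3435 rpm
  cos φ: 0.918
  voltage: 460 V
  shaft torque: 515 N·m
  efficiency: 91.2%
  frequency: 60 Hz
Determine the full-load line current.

ω = 2π×3435/60 = 359.7 rad/s; P_out = τω = 515 × 359.7 = 185246 W
P_in = P_out / η = 185246 / 0.912 = 203121 W
I_L = P_in / (√3·V_L·cosφ) = 203121 / (1.732 × 460 × 0.918) = 278 A

278 A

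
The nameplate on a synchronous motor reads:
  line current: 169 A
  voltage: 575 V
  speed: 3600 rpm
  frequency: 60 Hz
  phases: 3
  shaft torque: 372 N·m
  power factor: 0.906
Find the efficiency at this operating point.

92.0 %

ω = 2π × 3600/60 = 377 rad/s; P_out = τω = 372 × 377 = 140244 W
P_in = √3·V_L·I_L·cosφ = 1.732 × 575 × 169 × 0.906 = 152486 W
η = P_out / P_in = 140244 / 152486 = 0.920 = 92.0%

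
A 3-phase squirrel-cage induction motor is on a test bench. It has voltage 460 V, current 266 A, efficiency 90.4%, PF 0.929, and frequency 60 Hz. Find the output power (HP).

P_in = √3·V·I·cosφ = 1.732 × 460 × 266 × 0.929 = 196881 W
P_out = η·P_in = 0.904 × 196881 = 177980 W
= 177980/746 = 239 HP

239 HP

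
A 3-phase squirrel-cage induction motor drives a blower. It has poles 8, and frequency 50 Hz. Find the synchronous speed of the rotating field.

n_s = 120f/p = 120×50/8 = 750 rpm

750 rpm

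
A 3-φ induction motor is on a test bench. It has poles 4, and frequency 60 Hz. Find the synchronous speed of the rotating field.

1800 rpm

n_s = 120f/p = 120×60/4 = 1800 rpm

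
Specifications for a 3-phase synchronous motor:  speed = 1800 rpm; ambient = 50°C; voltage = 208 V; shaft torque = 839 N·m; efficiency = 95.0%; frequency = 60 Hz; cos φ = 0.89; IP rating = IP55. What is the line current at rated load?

ω = 2π×1800/60 = 188.5 rad/s; P_out = τω = 839 × 188.5 = 158152 W
P_in = P_out / η = 158152 / 0.950 = 166476 W
I_L = P_in / (√3·V_L·cosφ) = 166476 / (1.732 × 208 × 0.89) = 519 A

519 A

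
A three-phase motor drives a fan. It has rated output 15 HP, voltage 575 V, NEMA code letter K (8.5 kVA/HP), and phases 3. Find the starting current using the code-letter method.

128 A

S_LR = 8.5 × 15 = 127.5 kVA
I_LR = S_LR/(√3·V_L) = 127500/(1.732×575) = 128 A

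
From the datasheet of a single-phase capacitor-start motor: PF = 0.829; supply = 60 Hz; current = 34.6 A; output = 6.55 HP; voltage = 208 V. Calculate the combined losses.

P_in = V·I·cosφ = 208×34.6×0.829 = 5966 W
P_out = 6.55×746 = 4886 W
Losses = P_in − P_out = 5966 − 4886 = 1080 W

1080 W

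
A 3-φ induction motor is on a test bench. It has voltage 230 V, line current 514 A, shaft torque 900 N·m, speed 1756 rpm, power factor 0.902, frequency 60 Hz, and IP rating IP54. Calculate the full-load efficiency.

ω = 2π × 1756/60 = 183.9 rad/s; P_out = τω = 900 × 183.9 = 165510 W
P_in = √3·V_L·I_L·cosφ = 1.732 × 230 × 514 × 0.902 = 184691 W
η = P_out / P_in = 165510 / 184691 = 0.896 = 89.6%

89.6 %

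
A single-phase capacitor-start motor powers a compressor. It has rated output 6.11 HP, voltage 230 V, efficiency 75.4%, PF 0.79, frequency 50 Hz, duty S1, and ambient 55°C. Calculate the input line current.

P_out = 6.11 × 746 = 4558 W
P_in = P_out / η = 4558 / 0.754 = 6045 W
I = P_in / (V·cosφ) = 6045 / (230 × 0.79) = 33.3 A

33.3 A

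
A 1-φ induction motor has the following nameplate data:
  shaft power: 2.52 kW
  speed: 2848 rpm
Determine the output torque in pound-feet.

ω = 2π × 2848/60 = 298.2 rad/s
τ = P/ω = 2520/298.2 = 8.451 N·m
In lb·ft: 8.451/1.356 = 6.23 lb·ft

6.23 lb·ft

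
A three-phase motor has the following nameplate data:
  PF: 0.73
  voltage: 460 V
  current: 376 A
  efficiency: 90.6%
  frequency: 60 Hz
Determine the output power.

198 kW

P_in = √3·V·I·cosφ = 1.732 × 460 × 376 × 0.73 = 218684 W
P_out = η·P_in = 0.906 × 218684 = 198128 W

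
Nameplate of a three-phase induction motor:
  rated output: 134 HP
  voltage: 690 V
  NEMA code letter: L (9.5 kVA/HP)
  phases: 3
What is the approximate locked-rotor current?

S_LR = 9.5 × 134 = 1273 kVA
I_LR = S_LR/(√3·V_L) = 1273000/(1.732×690) = 1070 A

1070 A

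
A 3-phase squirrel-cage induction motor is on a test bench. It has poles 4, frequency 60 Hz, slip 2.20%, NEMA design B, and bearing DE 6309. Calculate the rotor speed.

1760 rpm

n_s = 120f/p = 120×60/4 = 1800 rpm
n = n_s(1 − s) = 1800 × (1 − 0.022) = 1760 rpm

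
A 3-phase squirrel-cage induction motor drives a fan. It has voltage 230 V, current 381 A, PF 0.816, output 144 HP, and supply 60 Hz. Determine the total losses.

16400 W

P_in = √3·V·I·cosφ = 1.732×230×381×0.816 = 123849 W
P_out = 144×746 = 107424 W
Losses = P_in − P_out = 123849 − 107424 = 16425 W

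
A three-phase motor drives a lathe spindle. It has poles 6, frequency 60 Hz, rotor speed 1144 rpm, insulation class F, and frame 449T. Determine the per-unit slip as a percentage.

4.67 %

n_s = 120f/p = 120×60/6 = 1200 rpm
s = (n_s − n)/n_s = (1200 − 1144)/1200 = 0.0467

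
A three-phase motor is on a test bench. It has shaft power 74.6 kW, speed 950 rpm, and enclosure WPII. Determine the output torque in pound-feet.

ω = 2π × 950/60 = 99.48 rad/s
τ = P/ω = 74600/99.48 = 749.9 N·m
In lb·ft: 749.9/1.356 = 553 lb·ft

553 lb·ft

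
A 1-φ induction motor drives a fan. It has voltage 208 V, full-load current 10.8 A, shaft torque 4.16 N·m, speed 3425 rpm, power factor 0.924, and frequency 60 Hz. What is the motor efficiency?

71.9 %

ω = 2π × 3425/60 = 358.7 rad/s; P_out = τω = 4.16 × 358.7 = 1492 W
P_in = V·I·cosφ = 208 × 10.8 × 0.924 = 2076 W
η = P_out / P_in = 1492 / 2076 = 0.719 = 71.9%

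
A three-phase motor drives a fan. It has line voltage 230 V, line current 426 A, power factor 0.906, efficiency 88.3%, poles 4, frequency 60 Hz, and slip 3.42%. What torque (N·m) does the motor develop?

P_in = √3·V·I·cosφ = 1.732 × 230 × 426 × 0.906 = 153749 W
P_out = η·P_in = 0.883 × 153749 = 135760 W
n_s = 120×60/4 = 1800 rpm; n = 1800×(1−0.0342) = 1738 rpm
ω = 2π×1738/60 = 182 rad/s
τ = P_out/ω = 135760/182 = 746 N·m

746 N·m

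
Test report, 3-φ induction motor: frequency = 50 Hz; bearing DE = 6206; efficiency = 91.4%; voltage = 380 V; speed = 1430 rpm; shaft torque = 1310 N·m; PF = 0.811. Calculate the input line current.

402 A

ω = 2π×1430/60 = 149.7 rad/s; P_out = τω = 1310 × 149.7 = 196107 W
P_in = P_out / η = 196107 / 0.914 = 214559 W
I_L = P_in / (√3·V_L·cosφ) = 214559 / (1.732 × 380 × 0.811) = 402 A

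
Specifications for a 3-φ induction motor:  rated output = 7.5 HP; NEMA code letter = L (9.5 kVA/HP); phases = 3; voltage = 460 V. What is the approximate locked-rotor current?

S_LR = 9.5 × 7.5 = 71.25 kVA
I_LR = S_LR/(√3·V_L) = 71250/(1.732×460) = 89.4 A

89.4 A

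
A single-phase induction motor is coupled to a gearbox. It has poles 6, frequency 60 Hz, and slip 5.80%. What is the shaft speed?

1130 rpm

n_s = 120f/p = 120×60/6 = 1200 rpm
n = n_s(1 − s) = 1200 × (1 − 0.058) = 1130 rpm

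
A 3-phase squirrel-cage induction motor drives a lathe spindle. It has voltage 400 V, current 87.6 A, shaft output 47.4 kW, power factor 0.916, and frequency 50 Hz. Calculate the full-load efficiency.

P_out = 47.4 kW = 47400 W
P_in = √3·V_L·I_L·cosφ = 1.732 × 400 × 87.6 × 0.916 = 55591 W
η = P_out / P_in = 47400 / 55591 = 0.853 = 85.3%

85.3 %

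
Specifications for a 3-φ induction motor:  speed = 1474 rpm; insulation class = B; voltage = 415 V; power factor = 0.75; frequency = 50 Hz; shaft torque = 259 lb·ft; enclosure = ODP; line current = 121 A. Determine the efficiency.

83.1 %

τ = 259 lb·ft × 1.356 = 351.2 N·m
ω = 2π × 1474/60 = 154.4 rad/s; P_out = τω = 351.2 × 154.4 = 54225 W
P_in = √3·V_L·I_L·cosφ = 1.732 × 415 × 121 × 0.75 = 65229 W
η = P_out / P_in = 54225 / 65229 = 0.831 = 83.1%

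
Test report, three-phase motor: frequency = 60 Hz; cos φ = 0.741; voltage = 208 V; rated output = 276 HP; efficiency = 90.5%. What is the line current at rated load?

852 A

P_out = 276 × 746 = 205896 W
P_in = P_out / η = 205896 / 0.905 = 227509 W
I_L = P_in / (√3·V_L·cosφ) = 227509 / (1.732 × 208 × 0.741) = 852 A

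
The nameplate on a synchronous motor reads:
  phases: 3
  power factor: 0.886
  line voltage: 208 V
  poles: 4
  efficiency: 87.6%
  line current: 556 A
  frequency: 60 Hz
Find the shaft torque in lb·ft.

P_in = √3·V·I·cosφ = 1.732 × 208 × 556 × 0.886 = 177468 W
P_out = η·P_in = 0.876 × 177468 = 155462 W
n = n_s = 120×60/4 = 1800 rpm (synchronous)
ω = 2π×1800/60 = 188.5 rad/s
τ = P_out/ω = 155462/188.5 = 824.7 N·m
In lb·ft: 824.7/1.356 = 608 lb·ft

608 lb·ft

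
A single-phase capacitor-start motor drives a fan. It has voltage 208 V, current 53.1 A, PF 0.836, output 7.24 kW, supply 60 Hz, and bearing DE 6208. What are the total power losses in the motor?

1.99 kW

P_in = V·I·cosφ = 208×53.1×0.836 = 9233 W
P_out = 7240 W
Losses = P_in − P_out = 9233 − 7240 = 1993 W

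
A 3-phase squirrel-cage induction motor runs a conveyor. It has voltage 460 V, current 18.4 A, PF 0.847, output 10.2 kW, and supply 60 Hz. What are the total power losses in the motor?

P_in = √3·V·I·cosφ = 1.732×460×18.4×0.847 = 12417 W
P_out = 10200 W
Losses = P_in − P_out = 12417 − 10200 = 2217 W

2220 W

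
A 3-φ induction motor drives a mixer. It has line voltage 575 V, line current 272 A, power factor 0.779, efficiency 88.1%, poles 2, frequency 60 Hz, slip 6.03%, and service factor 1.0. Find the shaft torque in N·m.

P_in = √3·V·I·cosφ = 1.732 × 575 × 272 × 0.779 = 211019 W
P_out = η·P_in = 0.881 × 211019 = 185908 W
n_s = 120×60/2 = 3600 rpm; n = 3600×(1−0.0603) = 3383 rpm
ω = 2π×3383/60 = 354.3 rad/s
τ = P_out/ω = 185908/354.3 = 525 N·m

525 N·m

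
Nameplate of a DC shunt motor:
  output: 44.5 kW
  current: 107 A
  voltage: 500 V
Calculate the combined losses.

9000 W

P_in = V·I = 500×107 = 53500 W
P_out = 44500 W
Losses = P_in − P_out = 53500 − 44500 = 9000 W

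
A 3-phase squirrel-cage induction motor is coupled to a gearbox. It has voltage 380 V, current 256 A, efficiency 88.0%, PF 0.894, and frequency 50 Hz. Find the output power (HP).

P_in = √3·V·I·cosφ = 1.732 × 380 × 256 × 0.894 = 150629 W
P_out = η·P_in = 0.88 × 150629 = 132554 W
= 132554/746 = 178 HP

178 HP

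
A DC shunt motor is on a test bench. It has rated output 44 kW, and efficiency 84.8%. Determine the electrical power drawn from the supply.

P_out = 44000 W
P_in = P_out/η = 44000/0.848 = 51887 W = 51.9 kW

51.9 kW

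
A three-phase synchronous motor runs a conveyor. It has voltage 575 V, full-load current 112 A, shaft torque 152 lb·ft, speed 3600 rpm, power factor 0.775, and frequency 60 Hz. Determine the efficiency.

τ = 152 lb·ft × 1.356 = 206.1 N·m
ω = 2π × 3600/60 = 377 rad/s; P_out = τω = 206.1 × 377 = 77700 W
P_in = √3·V_L·I_L·cosφ = 1.732 × 575 × 112 × 0.775 = 86444 W
η = P_out / P_in = 77700 / 86444 = 0.899 = 89.9%

89.9 %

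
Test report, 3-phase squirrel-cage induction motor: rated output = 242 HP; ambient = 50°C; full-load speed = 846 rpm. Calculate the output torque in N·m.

P_out = 242 × 746 = 180532 W
ω = 2π × 846/60 = 88.59 rad/s
τ = P_out/ω = 180532/88.59 = 2040 N·m

2040 N·m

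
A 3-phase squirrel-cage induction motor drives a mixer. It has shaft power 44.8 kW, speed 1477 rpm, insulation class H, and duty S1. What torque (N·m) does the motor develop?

290 N·m

ω = 2π × 1477/60 = 154.7 rad/s
τ = P/ω = 44800/154.7 = 290 N·m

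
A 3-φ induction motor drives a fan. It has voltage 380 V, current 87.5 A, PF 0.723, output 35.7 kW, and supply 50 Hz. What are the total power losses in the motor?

P_in = √3·V·I·cosφ = 1.732×380×87.5×0.723 = 41637 W
P_out = 35700 W
Losses = P_in − P_out = 41637 − 35700 = 5937 W

5940 W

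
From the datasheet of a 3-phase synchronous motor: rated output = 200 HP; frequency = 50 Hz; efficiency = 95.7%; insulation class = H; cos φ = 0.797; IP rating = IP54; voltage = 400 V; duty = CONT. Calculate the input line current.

282 A

P_out = 200 × 746 = 149200 W
P_in = P_out / η = 149200 / 0.957 = 155904 W
I_L = P_in / (√3·V_L·cosφ) = 155904 / (1.732 × 400 × 0.797) = 282 A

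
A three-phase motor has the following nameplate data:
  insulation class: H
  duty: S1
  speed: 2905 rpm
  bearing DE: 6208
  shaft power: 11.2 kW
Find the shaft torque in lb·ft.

ω = 2π × 2905/60 = 304.2 rad/s
τ = P/ω = 11200/304.2 = 36.82 N·m
In lb·ft: 36.82/1.356 = 27.2 lb·ft

27.2 lb·ft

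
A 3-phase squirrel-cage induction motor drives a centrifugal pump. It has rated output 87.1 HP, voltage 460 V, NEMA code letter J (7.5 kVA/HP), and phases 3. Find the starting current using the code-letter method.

S_LR = 7.5 × 87.1 = 653.25 kVA
I_LR = S_LR/(√3·V_L) = 653250/(1.732×460) = 820 A

820 A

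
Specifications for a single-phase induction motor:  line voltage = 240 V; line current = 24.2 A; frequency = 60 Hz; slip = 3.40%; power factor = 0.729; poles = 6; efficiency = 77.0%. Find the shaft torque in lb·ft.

19.8 lb·ft

P_in = V·I·cosφ = 240 × 24.2 × 0.729 = 4234 W
P_out = η·P_in = 0.77 × 4234 = 3260 W
n_s = 120×60/6 = 1200 rpm; n = 1200×(1−0.034) = 1159 rpm
ω = 2π×1159/60 = 121.4 rad/s
τ = P_out/ω = 3260/121.4 = 26.85 N·m
In lb·ft: 26.85/1.356 = 19.8 lb·ft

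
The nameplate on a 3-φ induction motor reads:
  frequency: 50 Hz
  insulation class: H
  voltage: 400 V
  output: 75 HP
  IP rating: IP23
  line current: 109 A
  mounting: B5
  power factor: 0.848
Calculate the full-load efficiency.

87.4 %

P_out = 75 × 746 = 55950 W
P_in = √3·V_L·I_L·cosφ = 1.732 × 400 × 109 × 0.848 = 64037 W
η = P_out / P_in = 55950 / 64037 = 0.874 = 87.4%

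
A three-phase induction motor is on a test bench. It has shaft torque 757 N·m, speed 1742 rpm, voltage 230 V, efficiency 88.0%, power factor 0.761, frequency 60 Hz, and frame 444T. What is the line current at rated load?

ω = 2π×1742/60 = 182.4 rad/s; P_out = τω = 757 × 182.4 = 138077 W
P_in = P_out / η = 138077 / 0.880 = 156906 W
I_L = P_in / (√3·V_L·cosφ) = 156906 / (1.732 × 230 × 0.761) = 518 A

518 A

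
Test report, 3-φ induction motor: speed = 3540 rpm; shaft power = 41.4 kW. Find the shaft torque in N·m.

ω = 2π × 3540/60 = 370.7 rad/s
τ = P/ω = 41400/370.7 = 112 N·m

112 N·m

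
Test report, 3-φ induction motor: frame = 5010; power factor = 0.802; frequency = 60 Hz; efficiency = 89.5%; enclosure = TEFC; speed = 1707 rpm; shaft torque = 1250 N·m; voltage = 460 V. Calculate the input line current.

391 A

ω = 2π×1707/60 = 178.8 rad/s; P_out = τω = 1250 × 178.8 = 223500 W
P_in = P_out / η = 223500 / 0.895 = 249721 W
I_L = P_in / (√3·V_L·cosφ) = 249721 / (1.732 × 460 × 0.802) = 391 A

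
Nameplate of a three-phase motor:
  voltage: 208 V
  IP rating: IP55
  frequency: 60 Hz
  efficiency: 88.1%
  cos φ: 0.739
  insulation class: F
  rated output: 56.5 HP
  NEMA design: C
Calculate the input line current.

180 A

P_out = 56.5 × 746 = 42149 W
P_in = P_out / η = 42149 / 0.881 = 47842 W
I_L = P_in / (√3·V_L·cosφ) = 47842 / (1.732 × 208 × 0.739) = 180 A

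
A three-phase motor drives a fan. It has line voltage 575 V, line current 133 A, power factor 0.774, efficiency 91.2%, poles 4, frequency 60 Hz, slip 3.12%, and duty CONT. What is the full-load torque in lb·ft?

P_in = √3·V·I·cosφ = 1.732 × 575 × 133 × 0.774 = 102520 W
P_out = η·P_in = 0.912 × 102520 = 93498 W
n_s = 120×60/4 = 1800 rpm; n = 1800×(1−0.0312) = 1744 rpm
ω = 2π×1744/60 = 182.6 rad/s
τ = P_out/ω = 93498/182.6 = 512 N·m
In lb·ft: 512/1.356 = 378 lb·ft

378 lb·ft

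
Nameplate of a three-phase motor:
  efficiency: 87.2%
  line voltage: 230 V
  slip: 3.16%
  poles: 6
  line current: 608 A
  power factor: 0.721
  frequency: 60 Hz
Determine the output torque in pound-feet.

P_in = √3·V·I·cosφ = 1.732 × 230 × 608 × 0.721 = 174628 W
P_out = η·P_in = 0.872 × 174628 = 152276 W
n_s = 120×60/6 = 1200 rpm; n = 1200×(1−0.0316) = 1162 rpm
ω = 2π×1162/60 = 121.7 rad/s
τ = P_out/ω = 152276/121.7 = 1251 N·m
In lb·ft: 1251/1.356 = 923 lb·ft

923 lb·ft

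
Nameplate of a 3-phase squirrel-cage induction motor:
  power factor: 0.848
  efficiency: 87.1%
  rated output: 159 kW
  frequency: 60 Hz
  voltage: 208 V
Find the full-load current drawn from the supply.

598 A

P_out = 159 kW = 159000 W
P_in = P_out / η = 159000 / 0.871 = 182549 W
I_L = P_in / (√3·V_L·cosφ) = 182549 / (1.732 × 208 × 0.848) = 598 A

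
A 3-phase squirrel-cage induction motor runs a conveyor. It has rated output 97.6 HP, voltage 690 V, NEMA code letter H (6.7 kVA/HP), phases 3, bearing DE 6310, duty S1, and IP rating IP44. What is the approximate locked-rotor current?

547 A

S_LR = 6.7 × 97.6 = 653.92 kVA
I_LR = S_LR/(√3·V_L) = 653920/(1.732×690) = 547 A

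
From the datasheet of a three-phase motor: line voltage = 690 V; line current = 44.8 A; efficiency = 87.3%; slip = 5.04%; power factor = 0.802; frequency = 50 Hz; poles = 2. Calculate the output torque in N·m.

126 N·m

P_in = √3·V·I·cosφ = 1.732 × 690 × 44.8 × 0.802 = 42939 W
P_out = η·P_in = 0.873 × 42939 = 37486 W
n_s = 120×50/2 = 3000 rpm; n = 3000×(1−0.0504) = 2849 rpm
ω = 2π×2849/60 = 298.3 rad/s
τ = P_out/ω = 37486/298.3 = 126 N·m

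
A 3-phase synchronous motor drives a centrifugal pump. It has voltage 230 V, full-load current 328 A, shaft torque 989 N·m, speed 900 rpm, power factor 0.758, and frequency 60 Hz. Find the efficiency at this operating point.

ω = 2π × 900/60 = 94.25 rad/s; P_out = τω = 989 × 94.25 = 93213 W
P_in = √3·V_L·I_L·cosφ = 1.732 × 230 × 328 × 0.758 = 99042 W
η = P_out / P_in = 93213 / 99042 = 0.941 = 94.1%

94.1 %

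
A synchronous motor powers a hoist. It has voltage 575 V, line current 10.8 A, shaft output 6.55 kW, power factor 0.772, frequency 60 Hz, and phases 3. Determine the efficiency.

78.9 %

P_out = 6.55 kW = 6550 W
P_in = √3·V_L·I_L·cosφ = 1.732 × 575 × 10.8 × 0.772 = 8303 W
η = P_out / P_in = 6550 / 8303 = 0.789 = 78.9%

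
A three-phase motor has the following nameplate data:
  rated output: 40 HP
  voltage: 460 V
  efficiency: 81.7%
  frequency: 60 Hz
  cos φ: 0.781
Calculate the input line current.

P_out = 40 × 746 = 29840 W
P_in = P_out / η = 29840 / 0.817 = 36524 W
I_L = P_in / (√3·V_L·cosφ) = 36524 / (1.732 × 460 × 0.781) = 58.7 A

58.7 A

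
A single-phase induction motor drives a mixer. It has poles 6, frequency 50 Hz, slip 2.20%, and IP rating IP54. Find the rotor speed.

978 rpm

n_s = 120f/p = 120×50/6 = 1000 rpm
n = n_s(1 − s) = 1000 × (1 − 0.022) = 978 rpm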